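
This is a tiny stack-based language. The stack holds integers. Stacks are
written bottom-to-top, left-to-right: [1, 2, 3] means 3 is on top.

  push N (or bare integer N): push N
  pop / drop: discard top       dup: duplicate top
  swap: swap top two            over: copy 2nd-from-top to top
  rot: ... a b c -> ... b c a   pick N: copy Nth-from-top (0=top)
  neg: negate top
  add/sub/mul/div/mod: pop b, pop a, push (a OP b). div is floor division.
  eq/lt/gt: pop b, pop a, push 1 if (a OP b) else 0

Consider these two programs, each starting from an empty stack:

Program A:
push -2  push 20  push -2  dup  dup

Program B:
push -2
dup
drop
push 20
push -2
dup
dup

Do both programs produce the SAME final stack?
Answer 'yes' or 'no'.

Answer: yes

Derivation:
Program A trace:
  After 'push -2': [-2]
  After 'push 20': [-2, 20]
  After 'push -2': [-2, 20, -2]
  After 'dup': [-2, 20, -2, -2]
  After 'dup': [-2, 20, -2, -2, -2]
Program A final stack: [-2, 20, -2, -2, -2]

Program B trace:
  After 'push -2': [-2]
  After 'dup': [-2, -2]
  After 'drop': [-2]
  After 'push 20': [-2, 20]
  After 'push -2': [-2, 20, -2]
  After 'dup': [-2, 20, -2, -2]
  After 'dup': [-2, 20, -2, -2, -2]
Program B final stack: [-2, 20, -2, -2, -2]
Same: yes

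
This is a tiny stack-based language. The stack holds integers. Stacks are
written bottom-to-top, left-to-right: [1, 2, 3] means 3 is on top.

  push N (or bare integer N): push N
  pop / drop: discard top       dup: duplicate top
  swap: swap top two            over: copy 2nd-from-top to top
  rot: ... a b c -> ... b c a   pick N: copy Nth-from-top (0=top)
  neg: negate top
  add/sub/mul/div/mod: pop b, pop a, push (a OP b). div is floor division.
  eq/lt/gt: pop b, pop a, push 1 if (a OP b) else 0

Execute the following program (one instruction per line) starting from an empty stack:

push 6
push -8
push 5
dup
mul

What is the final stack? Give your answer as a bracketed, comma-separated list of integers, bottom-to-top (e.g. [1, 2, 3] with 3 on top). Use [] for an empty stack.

After 'push 6': [6]
After 'push -8': [6, -8]
After 'push 5': [6, -8, 5]
After 'dup': [6, -8, 5, 5]
After 'mul': [6, -8, 25]

Answer: [6, -8, 25]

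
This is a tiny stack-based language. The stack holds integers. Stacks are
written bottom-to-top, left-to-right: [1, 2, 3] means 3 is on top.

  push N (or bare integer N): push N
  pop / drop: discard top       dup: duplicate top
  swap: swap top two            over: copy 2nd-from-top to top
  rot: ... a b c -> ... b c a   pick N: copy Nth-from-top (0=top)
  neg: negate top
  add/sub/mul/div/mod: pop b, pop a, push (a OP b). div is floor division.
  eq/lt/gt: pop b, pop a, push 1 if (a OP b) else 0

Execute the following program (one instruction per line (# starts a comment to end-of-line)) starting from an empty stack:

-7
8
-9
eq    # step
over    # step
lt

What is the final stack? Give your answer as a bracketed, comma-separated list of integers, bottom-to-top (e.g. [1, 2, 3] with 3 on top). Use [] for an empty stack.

After 'push -7': [-7]
After 'push 8': [-7, 8]
After 'push -9': [-7, 8, -9]
After 'eq': [-7, 0]
After 'over': [-7, 0, -7]
After 'lt': [-7, 0]

Answer: [-7, 0]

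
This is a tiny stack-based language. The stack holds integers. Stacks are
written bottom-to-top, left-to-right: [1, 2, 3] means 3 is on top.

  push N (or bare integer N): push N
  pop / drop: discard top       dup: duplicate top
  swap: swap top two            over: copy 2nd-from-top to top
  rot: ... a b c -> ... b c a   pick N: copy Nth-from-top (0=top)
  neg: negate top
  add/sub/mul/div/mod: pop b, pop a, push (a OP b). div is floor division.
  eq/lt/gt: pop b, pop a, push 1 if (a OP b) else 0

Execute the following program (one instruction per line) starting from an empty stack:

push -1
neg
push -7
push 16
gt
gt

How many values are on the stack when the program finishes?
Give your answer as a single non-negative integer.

Answer: 1

Derivation:
After 'push -1': stack = [-1] (depth 1)
After 'neg': stack = [1] (depth 1)
After 'push -7': stack = [1, -7] (depth 2)
After 'push 16': stack = [1, -7, 16] (depth 3)
After 'gt': stack = [1, 0] (depth 2)
After 'gt': stack = [1] (depth 1)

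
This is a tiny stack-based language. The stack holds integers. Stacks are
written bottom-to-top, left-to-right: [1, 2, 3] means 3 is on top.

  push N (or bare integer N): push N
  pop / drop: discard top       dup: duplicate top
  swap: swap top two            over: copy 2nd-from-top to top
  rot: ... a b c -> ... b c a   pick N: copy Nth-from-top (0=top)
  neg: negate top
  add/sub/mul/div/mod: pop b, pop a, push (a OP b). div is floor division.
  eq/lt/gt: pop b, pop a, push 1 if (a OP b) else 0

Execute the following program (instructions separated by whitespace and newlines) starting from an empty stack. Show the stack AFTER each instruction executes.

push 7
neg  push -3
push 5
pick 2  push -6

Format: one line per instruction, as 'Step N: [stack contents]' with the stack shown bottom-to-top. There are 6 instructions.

Step 1: [7]
Step 2: [-7]
Step 3: [-7, -3]
Step 4: [-7, -3, 5]
Step 5: [-7, -3, 5, -7]
Step 6: [-7, -3, 5, -7, -6]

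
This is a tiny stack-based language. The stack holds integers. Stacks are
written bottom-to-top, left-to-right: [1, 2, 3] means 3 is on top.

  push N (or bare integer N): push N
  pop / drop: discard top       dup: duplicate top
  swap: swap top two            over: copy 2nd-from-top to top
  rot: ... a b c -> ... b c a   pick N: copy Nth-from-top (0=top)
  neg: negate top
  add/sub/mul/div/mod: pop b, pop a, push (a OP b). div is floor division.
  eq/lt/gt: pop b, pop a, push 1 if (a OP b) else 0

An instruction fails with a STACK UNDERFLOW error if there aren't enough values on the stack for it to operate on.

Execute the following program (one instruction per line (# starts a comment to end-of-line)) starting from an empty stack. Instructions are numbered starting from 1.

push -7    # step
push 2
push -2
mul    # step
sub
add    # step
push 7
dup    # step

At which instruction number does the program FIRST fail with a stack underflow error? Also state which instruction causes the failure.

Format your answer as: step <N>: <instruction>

Step 1 ('push -7'): stack = [-7], depth = 1
Step 2 ('push 2'): stack = [-7, 2], depth = 2
Step 3 ('push -2'): stack = [-7, 2, -2], depth = 3
Step 4 ('mul'): stack = [-7, -4], depth = 2
Step 5 ('sub'): stack = [-3], depth = 1
Step 6 ('add'): needs 2 value(s) but depth is 1 — STACK UNDERFLOW

Answer: step 6: add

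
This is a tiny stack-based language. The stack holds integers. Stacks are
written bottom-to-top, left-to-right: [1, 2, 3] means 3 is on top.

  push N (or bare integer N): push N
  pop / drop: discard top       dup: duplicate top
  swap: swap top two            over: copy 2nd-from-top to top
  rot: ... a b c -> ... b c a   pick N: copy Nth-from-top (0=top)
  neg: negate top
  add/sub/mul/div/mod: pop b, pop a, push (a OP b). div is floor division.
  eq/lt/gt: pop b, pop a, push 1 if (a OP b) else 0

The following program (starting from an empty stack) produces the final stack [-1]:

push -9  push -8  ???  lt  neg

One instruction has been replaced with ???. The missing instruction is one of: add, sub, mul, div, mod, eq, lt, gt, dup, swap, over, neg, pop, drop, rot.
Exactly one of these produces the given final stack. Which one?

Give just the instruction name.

Answer: neg

Derivation:
Stack before ???: [-9, -8]
Stack after ???:  [-9, 8]
The instruction that transforms [-9, -8] -> [-9, 8] is: neg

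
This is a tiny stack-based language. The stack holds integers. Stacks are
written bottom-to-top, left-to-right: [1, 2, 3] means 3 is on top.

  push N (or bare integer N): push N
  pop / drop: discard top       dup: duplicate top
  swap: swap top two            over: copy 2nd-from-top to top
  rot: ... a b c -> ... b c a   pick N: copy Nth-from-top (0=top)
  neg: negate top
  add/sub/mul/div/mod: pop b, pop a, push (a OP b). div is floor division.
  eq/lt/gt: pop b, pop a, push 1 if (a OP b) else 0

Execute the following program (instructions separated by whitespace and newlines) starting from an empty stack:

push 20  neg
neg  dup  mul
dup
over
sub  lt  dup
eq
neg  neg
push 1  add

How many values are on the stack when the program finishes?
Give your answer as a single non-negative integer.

After 'push 20': stack = [20] (depth 1)
After 'neg': stack = [-20] (depth 1)
After 'neg': stack = [20] (depth 1)
After 'dup': stack = [20, 20] (depth 2)
After 'mul': stack = [400] (depth 1)
After 'dup': stack = [400, 400] (depth 2)
After 'over': stack = [400, 400, 400] (depth 3)
After 'sub': stack = [400, 0] (depth 2)
After 'lt': stack = [0] (depth 1)
After 'dup': stack = [0, 0] (depth 2)
After 'eq': stack = [1] (depth 1)
After 'neg': stack = [-1] (depth 1)
After 'neg': stack = [1] (depth 1)
After 'push 1': stack = [1, 1] (depth 2)
After 'add': stack = [2] (depth 1)

Answer: 1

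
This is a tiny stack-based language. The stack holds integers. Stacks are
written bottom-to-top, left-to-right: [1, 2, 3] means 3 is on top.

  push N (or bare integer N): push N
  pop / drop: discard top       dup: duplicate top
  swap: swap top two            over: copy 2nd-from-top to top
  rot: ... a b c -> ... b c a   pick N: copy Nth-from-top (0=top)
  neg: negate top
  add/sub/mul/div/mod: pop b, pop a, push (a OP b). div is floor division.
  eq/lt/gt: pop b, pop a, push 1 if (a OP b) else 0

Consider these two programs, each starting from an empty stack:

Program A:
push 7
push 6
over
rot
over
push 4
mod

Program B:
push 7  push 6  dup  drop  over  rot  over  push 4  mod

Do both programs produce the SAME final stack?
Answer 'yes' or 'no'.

Program A trace:
  After 'push 7': [7]
  After 'push 6': [7, 6]
  After 'over': [7, 6, 7]
  After 'rot': [6, 7, 7]
  After 'over': [6, 7, 7, 7]
  After 'push 4': [6, 7, 7, 7, 4]
  After 'mod': [6, 7, 7, 3]
Program A final stack: [6, 7, 7, 3]

Program B trace:
  After 'push 7': [7]
  After 'push 6': [7, 6]
  After 'dup': [7, 6, 6]
  After 'drop': [7, 6]
  After 'over': [7, 6, 7]
  After 'rot': [6, 7, 7]
  After 'over': [6, 7, 7, 7]
  After 'push 4': [6, 7, 7, 7, 4]
  After 'mod': [6, 7, 7, 3]
Program B final stack: [6, 7, 7, 3]
Same: yes

Answer: yes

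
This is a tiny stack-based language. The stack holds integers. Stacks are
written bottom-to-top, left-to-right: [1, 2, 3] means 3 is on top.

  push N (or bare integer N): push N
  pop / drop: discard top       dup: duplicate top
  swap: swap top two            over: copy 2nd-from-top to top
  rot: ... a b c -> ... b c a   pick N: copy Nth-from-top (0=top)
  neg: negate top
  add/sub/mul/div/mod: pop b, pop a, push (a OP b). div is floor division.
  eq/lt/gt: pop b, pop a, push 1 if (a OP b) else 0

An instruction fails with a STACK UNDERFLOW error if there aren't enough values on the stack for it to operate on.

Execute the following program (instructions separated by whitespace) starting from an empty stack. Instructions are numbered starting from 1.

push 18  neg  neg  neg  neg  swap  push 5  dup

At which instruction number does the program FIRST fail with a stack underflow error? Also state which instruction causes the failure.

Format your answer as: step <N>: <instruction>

Step 1 ('push 18'): stack = [18], depth = 1
Step 2 ('neg'): stack = [-18], depth = 1
Step 3 ('neg'): stack = [18], depth = 1
Step 4 ('neg'): stack = [-18], depth = 1
Step 5 ('neg'): stack = [18], depth = 1
Step 6 ('swap'): needs 2 value(s) but depth is 1 — STACK UNDERFLOW

Answer: step 6: swap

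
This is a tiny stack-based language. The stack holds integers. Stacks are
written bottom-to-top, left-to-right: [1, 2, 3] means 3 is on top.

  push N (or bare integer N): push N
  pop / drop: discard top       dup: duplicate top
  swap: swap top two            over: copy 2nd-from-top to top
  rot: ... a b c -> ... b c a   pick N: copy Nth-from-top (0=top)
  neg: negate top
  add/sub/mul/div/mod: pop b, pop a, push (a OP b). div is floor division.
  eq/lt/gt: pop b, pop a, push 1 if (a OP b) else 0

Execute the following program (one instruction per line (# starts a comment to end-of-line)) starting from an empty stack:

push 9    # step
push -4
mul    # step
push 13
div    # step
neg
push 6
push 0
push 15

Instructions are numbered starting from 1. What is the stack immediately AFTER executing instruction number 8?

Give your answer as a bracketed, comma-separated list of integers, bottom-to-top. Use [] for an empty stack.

Step 1 ('push 9'): [9]
Step 2 ('push -4'): [9, -4]
Step 3 ('mul'): [-36]
Step 4 ('push 13'): [-36, 13]
Step 5 ('div'): [-3]
Step 6 ('neg'): [3]
Step 7 ('push 6'): [3, 6]
Step 8 ('push 0'): [3, 6, 0]

Answer: [3, 6, 0]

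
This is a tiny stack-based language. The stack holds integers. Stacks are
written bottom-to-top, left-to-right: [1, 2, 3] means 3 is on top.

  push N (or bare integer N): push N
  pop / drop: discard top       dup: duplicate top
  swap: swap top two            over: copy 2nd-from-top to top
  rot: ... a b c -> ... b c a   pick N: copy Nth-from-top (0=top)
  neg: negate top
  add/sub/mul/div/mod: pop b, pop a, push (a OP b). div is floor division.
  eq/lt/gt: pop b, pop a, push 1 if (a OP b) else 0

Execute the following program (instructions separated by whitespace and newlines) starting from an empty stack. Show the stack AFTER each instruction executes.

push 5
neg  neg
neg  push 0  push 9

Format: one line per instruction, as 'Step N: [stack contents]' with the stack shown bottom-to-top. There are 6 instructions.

Step 1: [5]
Step 2: [-5]
Step 3: [5]
Step 4: [-5]
Step 5: [-5, 0]
Step 6: [-5, 0, 9]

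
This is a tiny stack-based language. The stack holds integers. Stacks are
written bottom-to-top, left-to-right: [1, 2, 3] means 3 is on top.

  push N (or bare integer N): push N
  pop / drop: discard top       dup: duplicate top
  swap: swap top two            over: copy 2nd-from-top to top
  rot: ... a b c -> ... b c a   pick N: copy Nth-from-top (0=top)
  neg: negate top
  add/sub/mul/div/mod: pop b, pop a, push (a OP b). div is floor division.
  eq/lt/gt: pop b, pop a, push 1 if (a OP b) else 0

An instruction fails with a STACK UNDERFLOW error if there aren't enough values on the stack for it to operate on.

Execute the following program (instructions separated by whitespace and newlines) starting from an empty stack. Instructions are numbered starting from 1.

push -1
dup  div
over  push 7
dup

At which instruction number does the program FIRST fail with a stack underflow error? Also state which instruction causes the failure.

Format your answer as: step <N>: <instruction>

Step 1 ('push -1'): stack = [-1], depth = 1
Step 2 ('dup'): stack = [-1, -1], depth = 2
Step 3 ('div'): stack = [1], depth = 1
Step 4 ('over'): needs 2 value(s) but depth is 1 — STACK UNDERFLOW

Answer: step 4: over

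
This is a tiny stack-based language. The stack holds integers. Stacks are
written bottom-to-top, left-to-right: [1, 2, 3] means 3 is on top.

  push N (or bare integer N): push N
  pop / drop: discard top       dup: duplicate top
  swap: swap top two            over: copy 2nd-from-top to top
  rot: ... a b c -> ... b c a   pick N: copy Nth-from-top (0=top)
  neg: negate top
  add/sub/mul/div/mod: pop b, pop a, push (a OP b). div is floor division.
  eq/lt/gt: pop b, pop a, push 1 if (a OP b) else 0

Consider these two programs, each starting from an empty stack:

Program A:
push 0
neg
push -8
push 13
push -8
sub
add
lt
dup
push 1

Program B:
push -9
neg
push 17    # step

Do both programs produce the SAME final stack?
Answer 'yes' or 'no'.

Program A trace:
  After 'push 0': [0]
  After 'neg': [0]
  After 'push -8': [0, -8]
  After 'push 13': [0, -8, 13]
  After 'push -8': [0, -8, 13, -8]
  After 'sub': [0, -8, 21]
  After 'add': [0, 13]
  After 'lt': [1]
  After 'dup': [1, 1]
  After 'push 1': [1, 1, 1]
Program A final stack: [1, 1, 1]

Program B trace:
  After 'push -9': [-9]
  After 'neg': [9]
  After 'push 17': [9, 17]
Program B final stack: [9, 17]
Same: no

Answer: no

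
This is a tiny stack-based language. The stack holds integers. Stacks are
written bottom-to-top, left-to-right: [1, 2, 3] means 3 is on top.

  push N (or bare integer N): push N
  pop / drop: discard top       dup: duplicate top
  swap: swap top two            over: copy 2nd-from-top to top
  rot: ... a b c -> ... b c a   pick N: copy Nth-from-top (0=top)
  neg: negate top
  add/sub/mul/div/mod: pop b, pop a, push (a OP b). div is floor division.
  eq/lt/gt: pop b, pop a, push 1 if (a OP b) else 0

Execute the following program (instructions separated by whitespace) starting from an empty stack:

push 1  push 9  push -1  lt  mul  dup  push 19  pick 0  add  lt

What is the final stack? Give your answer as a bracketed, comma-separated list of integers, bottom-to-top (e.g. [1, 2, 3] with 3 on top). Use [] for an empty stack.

After 'push 1': [1]
After 'push 9': [1, 9]
After 'push -1': [1, 9, -1]
After 'lt': [1, 0]
After 'mul': [0]
After 'dup': [0, 0]
After 'push 19': [0, 0, 19]
After 'pick 0': [0, 0, 19, 19]
After 'add': [0, 0, 38]
After 'lt': [0, 1]

Answer: [0, 1]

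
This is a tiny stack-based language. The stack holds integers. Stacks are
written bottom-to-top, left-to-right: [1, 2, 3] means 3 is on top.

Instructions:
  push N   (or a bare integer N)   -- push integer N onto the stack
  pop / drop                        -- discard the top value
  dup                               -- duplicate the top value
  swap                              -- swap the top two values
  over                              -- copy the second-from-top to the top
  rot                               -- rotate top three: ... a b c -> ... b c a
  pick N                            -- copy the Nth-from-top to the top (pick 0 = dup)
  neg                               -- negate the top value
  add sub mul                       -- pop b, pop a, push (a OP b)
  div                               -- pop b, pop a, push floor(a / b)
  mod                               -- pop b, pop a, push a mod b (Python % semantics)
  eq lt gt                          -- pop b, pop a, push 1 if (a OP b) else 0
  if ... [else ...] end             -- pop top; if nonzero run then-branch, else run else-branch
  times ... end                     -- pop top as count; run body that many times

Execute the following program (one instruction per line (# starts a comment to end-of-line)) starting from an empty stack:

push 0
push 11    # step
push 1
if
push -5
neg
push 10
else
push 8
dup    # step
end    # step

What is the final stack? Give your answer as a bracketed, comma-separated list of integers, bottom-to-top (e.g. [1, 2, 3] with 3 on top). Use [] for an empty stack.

Answer: [0, 11, 5, 10]

Derivation:
After 'push 0': [0]
After 'push 11': [0, 11]
After 'push 1': [0, 11, 1]
After 'if': [0, 11]
After 'push -5': [0, 11, -5]
After 'neg': [0, 11, 5]
After 'push 10': [0, 11, 5, 10]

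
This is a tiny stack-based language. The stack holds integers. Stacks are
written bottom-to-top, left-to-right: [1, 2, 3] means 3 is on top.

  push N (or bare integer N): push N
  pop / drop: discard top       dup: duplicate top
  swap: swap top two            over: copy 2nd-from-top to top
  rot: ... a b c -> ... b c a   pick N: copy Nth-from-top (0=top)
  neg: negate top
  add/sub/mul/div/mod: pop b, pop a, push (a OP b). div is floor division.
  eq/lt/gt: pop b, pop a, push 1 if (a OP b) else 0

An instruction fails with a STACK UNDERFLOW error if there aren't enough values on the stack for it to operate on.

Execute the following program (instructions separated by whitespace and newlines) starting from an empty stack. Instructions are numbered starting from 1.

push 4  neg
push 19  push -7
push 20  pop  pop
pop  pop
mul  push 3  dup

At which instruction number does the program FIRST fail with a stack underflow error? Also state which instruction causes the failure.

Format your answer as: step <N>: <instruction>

Step 1 ('push 4'): stack = [4], depth = 1
Step 2 ('neg'): stack = [-4], depth = 1
Step 3 ('push 19'): stack = [-4, 19], depth = 2
Step 4 ('push -7'): stack = [-4, 19, -7], depth = 3
Step 5 ('push 20'): stack = [-4, 19, -7, 20], depth = 4
Step 6 ('pop'): stack = [-4, 19, -7], depth = 3
Step 7 ('pop'): stack = [-4, 19], depth = 2
Step 8 ('pop'): stack = [-4], depth = 1
Step 9 ('pop'): stack = [], depth = 0
Step 10 ('mul'): needs 2 value(s) but depth is 0 — STACK UNDERFLOW

Answer: step 10: mul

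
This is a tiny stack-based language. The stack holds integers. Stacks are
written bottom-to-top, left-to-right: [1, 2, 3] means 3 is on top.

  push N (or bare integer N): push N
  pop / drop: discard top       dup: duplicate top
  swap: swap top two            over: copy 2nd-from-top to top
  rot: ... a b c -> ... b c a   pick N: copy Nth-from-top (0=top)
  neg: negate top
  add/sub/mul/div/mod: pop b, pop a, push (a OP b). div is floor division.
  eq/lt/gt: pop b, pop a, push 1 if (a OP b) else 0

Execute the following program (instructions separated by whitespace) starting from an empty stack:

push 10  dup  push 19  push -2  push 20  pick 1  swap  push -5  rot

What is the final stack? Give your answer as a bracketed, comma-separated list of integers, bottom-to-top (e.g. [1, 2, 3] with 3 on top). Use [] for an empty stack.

Answer: [10, 10, 19, -2, 20, -5, -2]

Derivation:
After 'push 10': [10]
After 'dup': [10, 10]
After 'push 19': [10, 10, 19]
After 'push -2': [10, 10, 19, -2]
After 'push 20': [10, 10, 19, -2, 20]
After 'pick 1': [10, 10, 19, -2, 20, -2]
After 'swap': [10, 10, 19, -2, -2, 20]
After 'push -5': [10, 10, 19, -2, -2, 20, -5]
After 'rot': [10, 10, 19, -2, 20, -5, -2]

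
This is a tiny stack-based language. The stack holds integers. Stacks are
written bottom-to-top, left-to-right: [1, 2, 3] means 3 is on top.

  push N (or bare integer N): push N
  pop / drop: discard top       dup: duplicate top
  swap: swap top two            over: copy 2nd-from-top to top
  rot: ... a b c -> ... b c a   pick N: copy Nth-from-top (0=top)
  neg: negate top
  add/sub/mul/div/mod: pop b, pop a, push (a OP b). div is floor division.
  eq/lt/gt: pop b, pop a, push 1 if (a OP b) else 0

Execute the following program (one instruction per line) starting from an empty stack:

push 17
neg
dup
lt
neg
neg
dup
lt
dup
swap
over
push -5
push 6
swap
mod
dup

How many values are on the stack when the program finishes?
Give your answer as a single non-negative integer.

Answer: 5

Derivation:
After 'push 17': stack = [17] (depth 1)
After 'neg': stack = [-17] (depth 1)
After 'dup': stack = [-17, -17] (depth 2)
After 'lt': stack = [0] (depth 1)
After 'neg': stack = [0] (depth 1)
After 'neg': stack = [0] (depth 1)
After 'dup': stack = [0, 0] (depth 2)
After 'lt': stack = [0] (depth 1)
After 'dup': stack = [0, 0] (depth 2)
After 'swap': stack = [0, 0] (depth 2)
After 'over': stack = [0, 0, 0] (depth 3)
After 'push -5': stack = [0, 0, 0, -5] (depth 4)
After 'push 6': stack = [0, 0, 0, -5, 6] (depth 5)
After 'swap': stack = [0, 0, 0, 6, -5] (depth 5)
After 'mod': stack = [0, 0, 0, -4] (depth 4)
After 'dup': stack = [0, 0, 0, -4, -4] (depth 5)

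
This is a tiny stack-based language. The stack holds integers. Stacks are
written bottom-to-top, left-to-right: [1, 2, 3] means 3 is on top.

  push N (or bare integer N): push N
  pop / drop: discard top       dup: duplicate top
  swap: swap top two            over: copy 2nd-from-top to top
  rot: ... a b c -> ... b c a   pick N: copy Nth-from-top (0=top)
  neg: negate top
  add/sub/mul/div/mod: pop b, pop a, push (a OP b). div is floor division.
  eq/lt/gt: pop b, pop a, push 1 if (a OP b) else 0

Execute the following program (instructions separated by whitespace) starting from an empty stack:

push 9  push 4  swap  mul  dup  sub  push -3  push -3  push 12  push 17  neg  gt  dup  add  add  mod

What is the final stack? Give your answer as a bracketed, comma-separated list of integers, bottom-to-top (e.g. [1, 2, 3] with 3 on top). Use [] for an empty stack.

Answer: [0, 0]

Derivation:
After 'push 9': [9]
After 'push 4': [9, 4]
After 'swap': [4, 9]
After 'mul': [36]
After 'dup': [36, 36]
After 'sub': [0]
After 'push -3': [0, -3]
After 'push -3': [0, -3, -3]
After 'push 12': [0, -3, -3, 12]
After 'push 17': [0, -3, -3, 12, 17]
After 'neg': [0, -3, -3, 12, -17]
After 'gt': [0, -3, -3, 1]
After 'dup': [0, -3, -3, 1, 1]
After 'add': [0, -3, -3, 2]
After 'add': [0, -3, -1]
After 'mod': [0, 0]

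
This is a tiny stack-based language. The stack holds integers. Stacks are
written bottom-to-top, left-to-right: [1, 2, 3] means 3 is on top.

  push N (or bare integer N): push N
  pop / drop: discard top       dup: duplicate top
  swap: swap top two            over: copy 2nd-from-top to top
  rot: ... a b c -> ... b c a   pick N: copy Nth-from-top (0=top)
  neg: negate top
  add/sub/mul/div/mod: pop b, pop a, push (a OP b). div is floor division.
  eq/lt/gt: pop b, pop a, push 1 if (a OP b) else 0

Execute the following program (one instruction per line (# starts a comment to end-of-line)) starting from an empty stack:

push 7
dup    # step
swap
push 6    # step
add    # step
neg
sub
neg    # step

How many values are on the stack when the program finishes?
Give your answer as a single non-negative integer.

After 'push 7': stack = [7] (depth 1)
After 'dup': stack = [7, 7] (depth 2)
After 'swap': stack = [7, 7] (depth 2)
After 'push 6': stack = [7, 7, 6] (depth 3)
After 'add': stack = [7, 13] (depth 2)
After 'neg': stack = [7, -13] (depth 2)
After 'sub': stack = [20] (depth 1)
After 'neg': stack = [-20] (depth 1)

Answer: 1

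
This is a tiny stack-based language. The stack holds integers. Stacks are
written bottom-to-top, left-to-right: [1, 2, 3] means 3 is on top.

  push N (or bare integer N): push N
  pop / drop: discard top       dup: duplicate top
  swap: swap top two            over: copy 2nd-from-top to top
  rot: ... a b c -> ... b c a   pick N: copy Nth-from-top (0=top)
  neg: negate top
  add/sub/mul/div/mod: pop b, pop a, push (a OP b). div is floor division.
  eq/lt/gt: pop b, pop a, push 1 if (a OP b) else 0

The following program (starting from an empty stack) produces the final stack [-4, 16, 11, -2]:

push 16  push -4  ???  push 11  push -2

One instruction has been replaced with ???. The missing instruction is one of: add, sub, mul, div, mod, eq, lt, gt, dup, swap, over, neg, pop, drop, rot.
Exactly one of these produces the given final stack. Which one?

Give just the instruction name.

Answer: swap

Derivation:
Stack before ???: [16, -4]
Stack after ???:  [-4, 16]
The instruction that transforms [16, -4] -> [-4, 16] is: swap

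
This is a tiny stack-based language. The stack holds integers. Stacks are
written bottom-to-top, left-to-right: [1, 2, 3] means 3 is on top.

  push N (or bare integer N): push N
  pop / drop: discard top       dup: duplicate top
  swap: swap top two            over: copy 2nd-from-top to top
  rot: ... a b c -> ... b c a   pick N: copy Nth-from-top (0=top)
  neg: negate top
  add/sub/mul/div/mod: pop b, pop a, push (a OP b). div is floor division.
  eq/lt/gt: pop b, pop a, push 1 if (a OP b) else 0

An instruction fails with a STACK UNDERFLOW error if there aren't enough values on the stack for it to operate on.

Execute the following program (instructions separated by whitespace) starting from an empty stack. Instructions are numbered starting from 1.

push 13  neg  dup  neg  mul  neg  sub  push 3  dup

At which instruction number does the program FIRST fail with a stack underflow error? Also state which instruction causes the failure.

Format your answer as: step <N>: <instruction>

Step 1 ('push 13'): stack = [13], depth = 1
Step 2 ('neg'): stack = [-13], depth = 1
Step 3 ('dup'): stack = [-13, -13], depth = 2
Step 4 ('neg'): stack = [-13, 13], depth = 2
Step 5 ('mul'): stack = [-169], depth = 1
Step 6 ('neg'): stack = [169], depth = 1
Step 7 ('sub'): needs 2 value(s) but depth is 1 — STACK UNDERFLOW

Answer: step 7: sub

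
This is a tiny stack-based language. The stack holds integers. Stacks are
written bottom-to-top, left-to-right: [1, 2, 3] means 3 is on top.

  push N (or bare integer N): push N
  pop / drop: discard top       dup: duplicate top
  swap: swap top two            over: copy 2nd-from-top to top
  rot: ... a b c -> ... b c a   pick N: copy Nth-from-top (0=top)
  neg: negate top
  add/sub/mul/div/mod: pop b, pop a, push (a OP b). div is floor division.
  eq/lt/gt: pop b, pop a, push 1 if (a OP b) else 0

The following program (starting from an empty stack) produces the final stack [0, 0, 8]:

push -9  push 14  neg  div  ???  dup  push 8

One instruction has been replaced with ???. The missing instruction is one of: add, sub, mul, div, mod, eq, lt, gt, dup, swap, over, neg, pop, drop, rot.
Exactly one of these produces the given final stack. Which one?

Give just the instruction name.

Answer: neg

Derivation:
Stack before ???: [0]
Stack after ???:  [0]
The instruction that transforms [0] -> [0] is: neg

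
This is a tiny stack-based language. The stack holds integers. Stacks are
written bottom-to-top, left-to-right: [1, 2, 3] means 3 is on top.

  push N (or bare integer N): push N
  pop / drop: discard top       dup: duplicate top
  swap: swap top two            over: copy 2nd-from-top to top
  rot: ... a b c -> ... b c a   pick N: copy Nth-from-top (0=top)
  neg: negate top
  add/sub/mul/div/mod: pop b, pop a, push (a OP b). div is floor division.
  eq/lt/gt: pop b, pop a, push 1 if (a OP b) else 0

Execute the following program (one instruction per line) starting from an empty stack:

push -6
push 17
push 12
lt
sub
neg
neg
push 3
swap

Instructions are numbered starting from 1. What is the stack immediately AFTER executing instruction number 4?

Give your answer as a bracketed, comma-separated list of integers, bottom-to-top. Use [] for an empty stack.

Answer: [-6, 0]

Derivation:
Step 1 ('push -6'): [-6]
Step 2 ('push 17'): [-6, 17]
Step 3 ('push 12'): [-6, 17, 12]
Step 4 ('lt'): [-6, 0]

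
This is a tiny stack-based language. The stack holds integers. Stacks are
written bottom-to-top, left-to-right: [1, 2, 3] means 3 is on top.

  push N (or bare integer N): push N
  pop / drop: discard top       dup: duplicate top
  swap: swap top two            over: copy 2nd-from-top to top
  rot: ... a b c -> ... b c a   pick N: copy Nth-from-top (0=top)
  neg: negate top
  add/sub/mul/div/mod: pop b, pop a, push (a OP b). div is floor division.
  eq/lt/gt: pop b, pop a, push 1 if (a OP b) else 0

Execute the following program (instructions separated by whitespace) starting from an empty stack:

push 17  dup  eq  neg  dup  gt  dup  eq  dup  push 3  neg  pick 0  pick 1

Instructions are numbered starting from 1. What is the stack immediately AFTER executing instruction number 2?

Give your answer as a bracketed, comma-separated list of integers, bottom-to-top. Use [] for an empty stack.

Step 1 ('push 17'): [17]
Step 2 ('dup'): [17, 17]

Answer: [17, 17]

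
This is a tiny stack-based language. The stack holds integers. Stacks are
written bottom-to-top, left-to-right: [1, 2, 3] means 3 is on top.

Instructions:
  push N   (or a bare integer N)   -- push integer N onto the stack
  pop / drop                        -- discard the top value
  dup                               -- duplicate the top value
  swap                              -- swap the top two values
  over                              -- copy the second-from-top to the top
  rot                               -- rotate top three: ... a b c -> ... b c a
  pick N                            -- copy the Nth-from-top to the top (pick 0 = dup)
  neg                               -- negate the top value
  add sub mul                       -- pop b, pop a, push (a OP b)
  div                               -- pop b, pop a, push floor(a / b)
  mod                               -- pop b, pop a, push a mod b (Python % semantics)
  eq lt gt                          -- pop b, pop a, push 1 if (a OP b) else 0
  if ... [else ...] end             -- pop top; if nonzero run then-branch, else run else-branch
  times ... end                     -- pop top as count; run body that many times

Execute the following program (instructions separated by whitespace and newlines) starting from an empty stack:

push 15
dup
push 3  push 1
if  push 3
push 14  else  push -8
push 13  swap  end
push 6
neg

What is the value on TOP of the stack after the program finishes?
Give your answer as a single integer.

Answer: -6

Derivation:
After 'push 15': [15]
After 'dup': [15, 15]
After 'push 3': [15, 15, 3]
After 'push 1': [15, 15, 3, 1]
After 'if': [15, 15, 3]
After 'push 3': [15, 15, 3, 3]
After 'push 14': [15, 15, 3, 3, 14]
After 'push 6': [15, 15, 3, 3, 14, 6]
After 'neg': [15, 15, 3, 3, 14, -6]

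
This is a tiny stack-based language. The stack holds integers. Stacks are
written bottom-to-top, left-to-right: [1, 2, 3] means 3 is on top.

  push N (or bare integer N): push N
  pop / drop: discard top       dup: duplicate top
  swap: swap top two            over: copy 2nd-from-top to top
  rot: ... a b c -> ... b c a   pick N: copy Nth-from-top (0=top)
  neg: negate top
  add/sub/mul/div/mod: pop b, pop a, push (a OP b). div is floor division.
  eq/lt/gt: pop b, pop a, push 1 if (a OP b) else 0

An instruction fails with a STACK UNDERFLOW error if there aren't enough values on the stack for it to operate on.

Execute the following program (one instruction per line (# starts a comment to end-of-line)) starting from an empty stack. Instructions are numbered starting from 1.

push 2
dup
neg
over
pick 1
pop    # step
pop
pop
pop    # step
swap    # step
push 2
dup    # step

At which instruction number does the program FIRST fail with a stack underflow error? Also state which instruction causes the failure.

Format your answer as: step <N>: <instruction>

Step 1 ('push 2'): stack = [2], depth = 1
Step 2 ('dup'): stack = [2, 2], depth = 2
Step 3 ('neg'): stack = [2, -2], depth = 2
Step 4 ('over'): stack = [2, -2, 2], depth = 3
Step 5 ('pick 1'): stack = [2, -2, 2, -2], depth = 4
Step 6 ('pop'): stack = [2, -2, 2], depth = 3
Step 7 ('pop'): stack = [2, -2], depth = 2
Step 8 ('pop'): stack = [2], depth = 1
Step 9 ('pop'): stack = [], depth = 0
Step 10 ('swap'): needs 2 value(s) but depth is 0 — STACK UNDERFLOW

Answer: step 10: swap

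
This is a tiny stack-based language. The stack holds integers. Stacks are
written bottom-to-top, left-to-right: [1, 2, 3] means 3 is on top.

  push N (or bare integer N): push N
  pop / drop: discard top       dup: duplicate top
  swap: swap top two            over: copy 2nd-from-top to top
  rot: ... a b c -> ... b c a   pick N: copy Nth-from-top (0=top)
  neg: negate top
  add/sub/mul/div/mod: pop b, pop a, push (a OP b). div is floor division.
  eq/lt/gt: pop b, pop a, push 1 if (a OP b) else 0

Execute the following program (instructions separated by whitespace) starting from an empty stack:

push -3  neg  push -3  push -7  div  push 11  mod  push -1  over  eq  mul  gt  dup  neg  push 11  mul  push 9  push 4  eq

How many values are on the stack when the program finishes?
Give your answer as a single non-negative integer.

After 'push -3': stack = [-3] (depth 1)
After 'neg': stack = [3] (depth 1)
After 'push -3': stack = [3, -3] (depth 2)
After 'push -7': stack = [3, -3, -7] (depth 3)
After 'div': stack = [3, 0] (depth 2)
After 'push 11': stack = [3, 0, 11] (depth 3)
After 'mod': stack = [3, 0] (depth 2)
After 'push -1': stack = [3, 0, -1] (depth 3)
After 'over': stack = [3, 0, -1, 0] (depth 4)
After 'eq': stack = [3, 0, 0] (depth 3)
After 'mul': stack = [3, 0] (depth 2)
After 'gt': stack = [1] (depth 1)
After 'dup': stack = [1, 1] (depth 2)
After 'neg': stack = [1, -1] (depth 2)
After 'push 11': stack = [1, -1, 11] (depth 3)
After 'mul': stack = [1, -11] (depth 2)
After 'push 9': stack = [1, -11, 9] (depth 3)
After 'push 4': stack = [1, -11, 9, 4] (depth 4)
After 'eq': stack = [1, -11, 0] (depth 3)

Answer: 3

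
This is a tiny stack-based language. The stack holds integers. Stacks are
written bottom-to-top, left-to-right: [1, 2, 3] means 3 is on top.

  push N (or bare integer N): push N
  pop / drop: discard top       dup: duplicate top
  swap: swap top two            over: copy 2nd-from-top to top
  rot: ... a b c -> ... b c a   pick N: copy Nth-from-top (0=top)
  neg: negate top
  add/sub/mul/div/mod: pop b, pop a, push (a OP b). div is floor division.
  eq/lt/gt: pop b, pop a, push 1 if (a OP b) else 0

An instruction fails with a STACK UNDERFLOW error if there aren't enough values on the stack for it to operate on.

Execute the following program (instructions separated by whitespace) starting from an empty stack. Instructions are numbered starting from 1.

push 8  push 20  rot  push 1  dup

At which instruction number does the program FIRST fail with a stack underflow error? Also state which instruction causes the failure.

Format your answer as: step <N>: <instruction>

Step 1 ('push 8'): stack = [8], depth = 1
Step 2 ('push 20'): stack = [8, 20], depth = 2
Step 3 ('rot'): needs 3 value(s) but depth is 2 — STACK UNDERFLOW

Answer: step 3: rot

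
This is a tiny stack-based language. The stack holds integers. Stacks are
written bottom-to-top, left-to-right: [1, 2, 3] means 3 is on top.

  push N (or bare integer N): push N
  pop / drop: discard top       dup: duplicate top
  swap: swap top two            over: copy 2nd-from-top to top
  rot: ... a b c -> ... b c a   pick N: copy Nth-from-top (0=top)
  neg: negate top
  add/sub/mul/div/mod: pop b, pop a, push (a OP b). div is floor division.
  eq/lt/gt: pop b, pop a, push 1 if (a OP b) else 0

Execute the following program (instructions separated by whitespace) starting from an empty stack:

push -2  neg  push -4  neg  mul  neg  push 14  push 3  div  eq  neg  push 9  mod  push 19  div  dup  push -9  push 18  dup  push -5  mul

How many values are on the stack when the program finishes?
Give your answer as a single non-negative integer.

Answer: 5

Derivation:
After 'push -2': stack = [-2] (depth 1)
After 'neg': stack = [2] (depth 1)
After 'push -4': stack = [2, -4] (depth 2)
After 'neg': stack = [2, 4] (depth 2)
After 'mul': stack = [8] (depth 1)
After 'neg': stack = [-8] (depth 1)
After 'push 14': stack = [-8, 14] (depth 2)
After 'push 3': stack = [-8, 14, 3] (depth 3)
After 'div': stack = [-8, 4] (depth 2)
After 'eq': stack = [0] (depth 1)
  ...
After 'push 9': stack = [0, 9] (depth 2)
After 'mod': stack = [0] (depth 1)
After 'push 19': stack = [0, 19] (depth 2)
After 'div': stack = [0] (depth 1)
After 'dup': stack = [0, 0] (depth 2)
After 'push -9': stack = [0, 0, -9] (depth 3)
After 'push 18': stack = [0, 0, -9, 18] (depth 4)
After 'dup': stack = [0, 0, -9, 18, 18] (depth 5)
After 'push -5': stack = [0, 0, -9, 18, 18, -5] (depth 6)
After 'mul': stack = [0, 0, -9, 18, -90] (depth 5)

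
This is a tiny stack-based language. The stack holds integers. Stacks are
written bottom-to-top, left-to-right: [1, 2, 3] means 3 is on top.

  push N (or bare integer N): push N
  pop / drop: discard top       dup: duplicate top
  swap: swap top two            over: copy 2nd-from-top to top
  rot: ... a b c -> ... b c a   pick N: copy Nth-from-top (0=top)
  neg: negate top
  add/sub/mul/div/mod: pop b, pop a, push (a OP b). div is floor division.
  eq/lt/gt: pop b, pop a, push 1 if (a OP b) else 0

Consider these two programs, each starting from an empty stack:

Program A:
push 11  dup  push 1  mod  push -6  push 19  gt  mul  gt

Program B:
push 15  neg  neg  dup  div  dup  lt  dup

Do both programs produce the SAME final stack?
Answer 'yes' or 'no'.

Program A trace:
  After 'push 11': [11]
  After 'dup': [11, 11]
  After 'push 1': [11, 11, 1]
  After 'mod': [11, 0]
  After 'push -6': [11, 0, -6]
  After 'push 19': [11, 0, -6, 19]
  After 'gt': [11, 0, 0]
  After 'mul': [11, 0]
  After 'gt': [1]
Program A final stack: [1]

Program B trace:
  After 'push 15': [15]
  After 'neg': [-15]
  After 'neg': [15]
  After 'dup': [15, 15]
  After 'div': [1]
  After 'dup': [1, 1]
  After 'lt': [0]
  After 'dup': [0, 0]
Program B final stack: [0, 0]
Same: no

Answer: no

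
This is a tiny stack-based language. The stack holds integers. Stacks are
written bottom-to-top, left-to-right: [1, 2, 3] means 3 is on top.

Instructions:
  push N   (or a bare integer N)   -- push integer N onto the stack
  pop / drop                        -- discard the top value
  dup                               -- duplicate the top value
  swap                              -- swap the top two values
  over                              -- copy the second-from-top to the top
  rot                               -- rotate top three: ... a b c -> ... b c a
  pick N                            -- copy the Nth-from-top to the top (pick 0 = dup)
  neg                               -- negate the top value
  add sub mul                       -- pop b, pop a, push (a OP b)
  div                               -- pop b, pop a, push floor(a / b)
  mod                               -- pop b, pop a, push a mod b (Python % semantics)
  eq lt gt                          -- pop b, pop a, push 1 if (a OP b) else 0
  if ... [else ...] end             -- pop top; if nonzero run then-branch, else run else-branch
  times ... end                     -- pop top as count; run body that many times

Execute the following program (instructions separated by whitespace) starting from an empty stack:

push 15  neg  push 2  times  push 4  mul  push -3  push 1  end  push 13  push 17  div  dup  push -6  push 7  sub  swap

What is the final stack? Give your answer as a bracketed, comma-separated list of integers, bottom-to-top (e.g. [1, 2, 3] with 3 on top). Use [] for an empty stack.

Answer: [-60, -3, 4, -3, 1, 0, -13, 0]

Derivation:
After 'push 15': [15]
After 'neg': [-15]
After 'push 2': [-15, 2]
After 'times': [-15]
After 'push 4': [-15, 4]
After 'mul': [-60]
After 'push -3': [-60, -3]
After 'push 1': [-60, -3, 1]
After 'push 4': [-60, -3, 1, 4]
After 'mul': [-60, -3, 4]
After 'push -3': [-60, -3, 4, -3]
After 'push 1': [-60, -3, 4, -3, 1]
After 'push 13': [-60, -3, 4, -3, 1, 13]
After 'push 17': [-60, -3, 4, -3, 1, 13, 17]
After 'div': [-60, -3, 4, -3, 1, 0]
After 'dup': [-60, -3, 4, -3, 1, 0, 0]
After 'push -6': [-60, -3, 4, -3, 1, 0, 0, -6]
After 'push 7': [-60, -3, 4, -3, 1, 0, 0, -6, 7]
After 'sub': [-60, -3, 4, -3, 1, 0, 0, -13]
After 'swap': [-60, -3, 4, -3, 1, 0, -13, 0]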